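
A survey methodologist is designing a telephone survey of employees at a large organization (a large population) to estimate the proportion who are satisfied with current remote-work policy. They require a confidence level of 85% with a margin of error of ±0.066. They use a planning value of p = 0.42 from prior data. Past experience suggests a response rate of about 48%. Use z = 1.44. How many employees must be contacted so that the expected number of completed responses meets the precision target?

242

Completed interviews needed: n₀ = 1.44² × 0.2436 / 0.066² ≈ 115.96 → 116.
At a 48% response rate, contacts needed = 116 / 0.48 ≈ 241.67 → 242.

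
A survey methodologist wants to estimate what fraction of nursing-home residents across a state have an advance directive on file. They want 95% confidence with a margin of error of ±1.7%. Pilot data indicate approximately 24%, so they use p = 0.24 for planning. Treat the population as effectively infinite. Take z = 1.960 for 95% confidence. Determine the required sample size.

With p = 0.24, p(1−p) = 0.1824.
n = z²·p(1−p)/E² = 1.960² × 0.1824 / 0.017² = 3.8416 × 0.1824 / 0.000289 ≈ 2424.59.
Rounding up gives n = 2425.

2425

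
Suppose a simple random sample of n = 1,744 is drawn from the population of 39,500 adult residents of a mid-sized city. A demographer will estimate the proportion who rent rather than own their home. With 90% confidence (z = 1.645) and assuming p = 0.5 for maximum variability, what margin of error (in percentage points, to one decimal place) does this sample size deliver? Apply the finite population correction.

Finite-population factor: (N−n)/(N−1) = (39500−1744)/(39500−1) = 0.9559.
SE(p̂) = √[p(1−p)/n · (N−n)/(N−1)] = √[0.2500/1744 × 0.9559] = 0.01171.
E = z × SE = 1.645 × 0.01171 = 0.01926 ≈ 1.9 percentage points.

1.9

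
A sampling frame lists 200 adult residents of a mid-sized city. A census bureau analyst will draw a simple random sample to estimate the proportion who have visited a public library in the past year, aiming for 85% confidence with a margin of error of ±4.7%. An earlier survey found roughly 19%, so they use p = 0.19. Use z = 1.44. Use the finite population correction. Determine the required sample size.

85

Unadjusted: n₀ = 1.44² × 0.19 × 0.81 / 0.047² ≈ 144.47, so n₀ = 145.
Finite population correction with N = 200: n = n₀ / (1 + (n₀−1)/N) = 145 / (1 + 144/200) = 145 / 1.7200 ≈ 84.30.
Rounding up, n = 85.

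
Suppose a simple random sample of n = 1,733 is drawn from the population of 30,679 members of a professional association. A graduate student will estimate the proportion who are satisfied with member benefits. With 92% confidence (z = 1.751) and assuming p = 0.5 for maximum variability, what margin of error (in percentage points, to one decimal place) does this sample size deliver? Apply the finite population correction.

Finite-population factor: (N−n)/(N−1) = (30679−1733)/(30679−1) = 0.9435.
SE(p̂) = √[p(1−p)/n · (N−n)/(N−1)] = √[0.2500/1733 × 0.9435] = 0.01167.
E = z × SE = 1.751 × 0.01167 = 0.02043 ≈ 2.0 percentage points.

2.0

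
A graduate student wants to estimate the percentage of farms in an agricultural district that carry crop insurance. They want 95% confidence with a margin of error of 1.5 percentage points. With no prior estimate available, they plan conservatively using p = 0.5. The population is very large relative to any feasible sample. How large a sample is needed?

4269

For 95% confidence, z = 1.960.
With p = 0.5, p(1−p) = 0.25.
n = z²·p(1−p)/E² = 1.960² × 0.2500 / 0.015² = 3.8416 × 0.2500 / 0.000225 ≈ 4268.44.
Rounding up gives n = 4269.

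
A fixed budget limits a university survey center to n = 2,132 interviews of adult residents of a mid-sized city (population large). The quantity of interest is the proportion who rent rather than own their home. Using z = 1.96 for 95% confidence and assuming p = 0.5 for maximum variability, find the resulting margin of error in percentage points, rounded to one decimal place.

2.1

SE(p̂) = √[p(1−p)/n] = √[0.2500/2132] = 0.01083.
E = z × SE = 1.96 × 0.01083 = 0.02122, or 2.1 percentage points.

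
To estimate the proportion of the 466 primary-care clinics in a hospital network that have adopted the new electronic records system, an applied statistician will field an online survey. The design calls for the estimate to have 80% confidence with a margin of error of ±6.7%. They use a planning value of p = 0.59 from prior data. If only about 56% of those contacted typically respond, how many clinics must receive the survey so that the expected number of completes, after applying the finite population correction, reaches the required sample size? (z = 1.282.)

Completed interviews needed (unadjusted): n₀ = 1.282² × 0.2419 / 0.067² ≈ 88.57 → 89.
FPC for N = 466: n = 89 / (1 + 88/466) = 89 / 1.1888 ≈ 74.86 → 75.
At a 56% response rate, contacts needed = 75 / 0.56 ≈ 133.93 → 134.

134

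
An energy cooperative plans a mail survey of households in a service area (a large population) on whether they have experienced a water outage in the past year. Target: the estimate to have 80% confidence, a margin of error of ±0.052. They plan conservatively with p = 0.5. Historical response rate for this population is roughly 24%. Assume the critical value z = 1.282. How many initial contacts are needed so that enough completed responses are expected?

634

Completed interviews needed: n₀ = 1.282² × 0.2500 / 0.052² ≈ 151.95 → 152.
At a 24% response rate, contacts needed = 152 / 0.24 ≈ 633.33 → 634.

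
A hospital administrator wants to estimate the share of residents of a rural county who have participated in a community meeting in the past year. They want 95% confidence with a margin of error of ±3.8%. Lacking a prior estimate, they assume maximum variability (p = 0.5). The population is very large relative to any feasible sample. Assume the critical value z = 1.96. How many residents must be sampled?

With p = 0.5, p(1−p) = 0.25.
n = z²·p(1−p)/E² = 1.96² × 0.2500 / 0.038² = 3.8416 × 0.2500 / 0.001444 ≈ 665.10.
Rounding up gives n = 666.

666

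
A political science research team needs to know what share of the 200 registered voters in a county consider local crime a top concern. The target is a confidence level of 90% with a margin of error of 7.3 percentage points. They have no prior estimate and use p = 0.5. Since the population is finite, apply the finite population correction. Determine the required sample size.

For 90% confidence, z = 1.645.
Unadjusted: n₀ = 1.645² × 0.50 × 0.50 / 0.073² ≈ 126.95, so n₀ = 127.
Finite population correction with N = 200: n = n₀ / (1 + (n₀−1)/N) = 127 / (1 + 126/200) = 127 / 1.6300 ≈ 77.91.
Rounding up, n = 78.

78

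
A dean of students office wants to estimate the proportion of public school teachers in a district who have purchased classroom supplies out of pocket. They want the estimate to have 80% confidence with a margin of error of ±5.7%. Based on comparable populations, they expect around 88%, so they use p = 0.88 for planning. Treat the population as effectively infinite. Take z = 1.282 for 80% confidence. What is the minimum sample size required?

54

With p = 0.88, p(1−p) = 0.1056.
n = z²·p(1−p)/E² = 1.282² × 0.1056 / 0.057² = 1.6435 × 0.1056 / 0.003249 ≈ 53.42.
Rounding up gives n = 54.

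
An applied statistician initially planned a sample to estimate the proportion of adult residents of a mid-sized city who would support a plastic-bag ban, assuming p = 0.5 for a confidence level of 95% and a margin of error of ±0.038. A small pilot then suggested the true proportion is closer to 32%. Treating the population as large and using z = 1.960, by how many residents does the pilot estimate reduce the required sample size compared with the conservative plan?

Conservative (p = 0.5): n = 1.960² × 0.25 / 0.038² ≈ 665.10 → 666.
Using p = 0.32: p(1−p) = 0.2176, so n = 1.960² × 0.2176 / 0.038² ≈ 578.90 → 579.
Reduction: 666 − 579 = 87.

87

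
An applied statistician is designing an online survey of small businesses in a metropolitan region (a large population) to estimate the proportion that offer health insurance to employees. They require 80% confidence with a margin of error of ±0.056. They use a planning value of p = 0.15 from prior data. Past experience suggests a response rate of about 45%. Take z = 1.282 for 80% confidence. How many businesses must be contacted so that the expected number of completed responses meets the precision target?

149

Completed interviews needed: n₀ = 1.282² × 0.1275 / 0.056² ≈ 66.82 → 67.
At a 45% response rate, contacts needed = 67 / 0.45 ≈ 148.89 → 149.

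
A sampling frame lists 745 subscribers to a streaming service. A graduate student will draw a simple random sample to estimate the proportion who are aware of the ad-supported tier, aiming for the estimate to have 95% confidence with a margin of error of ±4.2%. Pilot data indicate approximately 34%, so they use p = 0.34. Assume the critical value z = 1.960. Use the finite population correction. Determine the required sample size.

Unadjusted: n₀ = 1.960² × 0.34 × 0.66 / 0.042² ≈ 488.69, so n₀ = 489.
Finite population correction with N = 745: n = n₀ / (1 + (n₀−1)/N) = 489 / (1 + 488/745) = 489 / 1.6550 ≈ 295.46.
Rounding up, n = 296.

296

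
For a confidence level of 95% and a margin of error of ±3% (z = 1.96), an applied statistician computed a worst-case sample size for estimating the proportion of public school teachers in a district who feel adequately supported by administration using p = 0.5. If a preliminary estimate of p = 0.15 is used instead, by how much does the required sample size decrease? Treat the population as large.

Conservative (p = 0.5): n = 1.96² × 0.25 / 0.030² ≈ 1067.11 → 1068.
Using p = 0.15: p(1−p) = 0.1275, so n = 1.96² × 0.1275 / 0.030² ≈ 544.23 → 545.
Reduction: 1068 − 545 = 523.

523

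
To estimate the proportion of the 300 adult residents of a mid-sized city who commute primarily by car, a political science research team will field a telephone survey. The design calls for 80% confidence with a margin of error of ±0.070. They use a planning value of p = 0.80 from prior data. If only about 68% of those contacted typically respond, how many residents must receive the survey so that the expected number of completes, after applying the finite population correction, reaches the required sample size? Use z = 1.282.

68

Completed interviews needed (unadjusted): n₀ = 1.282² × 0.1600 / 0.070² ≈ 53.67 → 54.
FPC for N = 300: n = 54 / (1 + 53/300) = 54 / 1.1767 ≈ 45.89 → 46.
At a 68% response rate, contacts needed = 46 / 0.68 ≈ 67.65 → 68.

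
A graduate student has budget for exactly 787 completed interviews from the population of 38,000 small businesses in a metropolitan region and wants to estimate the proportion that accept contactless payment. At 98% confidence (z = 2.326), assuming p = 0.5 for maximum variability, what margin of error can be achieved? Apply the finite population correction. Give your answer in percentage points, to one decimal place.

Finite-population factor: (N−n)/(N−1) = (38000−787)/(38000−1) = 0.9793.
SE(p̂) = √[p(1−p)/n · (N−n)/(N−1)] = √[0.2500/787 × 0.9793] = 0.01764.
E = z × SE = 2.326 × 0.01764 = 0.04103 ≈ 4.1 percentage points.

4.1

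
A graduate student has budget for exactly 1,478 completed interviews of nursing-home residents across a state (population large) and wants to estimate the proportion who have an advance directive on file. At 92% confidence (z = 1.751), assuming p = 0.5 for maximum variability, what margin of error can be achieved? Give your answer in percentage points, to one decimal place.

SE(p̂) = √[p(1−p)/n] = √[0.2500/1478] = 0.01301.
E = z × SE = 1.751 × 0.01301 = 0.02277, or 2.3 percentage points.

2.3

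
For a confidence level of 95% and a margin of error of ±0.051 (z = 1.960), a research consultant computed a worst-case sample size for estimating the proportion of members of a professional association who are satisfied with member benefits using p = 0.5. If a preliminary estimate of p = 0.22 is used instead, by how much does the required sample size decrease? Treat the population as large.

Conservative (p = 0.5): n = 1.960² × 0.25 / 0.051² ≈ 369.24 → 370.
Using p = 0.22: p(1−p) = 0.1716, so n = 1.960² × 0.1716 / 0.051² ≈ 253.45 → 254.
Reduction: 370 − 254 = 116.

116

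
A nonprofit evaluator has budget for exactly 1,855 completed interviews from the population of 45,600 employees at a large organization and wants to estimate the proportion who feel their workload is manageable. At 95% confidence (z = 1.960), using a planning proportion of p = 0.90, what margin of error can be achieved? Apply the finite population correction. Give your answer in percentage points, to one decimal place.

Finite-population factor: (N−n)/(N−1) = (45600−1855)/(45600−1) = 0.9593.
SE(p̂) = √[p(1−p)/n · (N−n)/(N−1)] = √[0.0900/1855 × 0.9593] = 0.00682.
E = z × SE = 1.960 × 0.00682 = 0.01337 ≈ 1.3 percentage points.

1.3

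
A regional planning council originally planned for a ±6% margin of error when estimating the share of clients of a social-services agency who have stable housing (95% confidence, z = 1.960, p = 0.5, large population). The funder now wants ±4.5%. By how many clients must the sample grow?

At ±6%: n = 1.960² × 0.2500 / 0.060² ≈ 266.78 → 267.
At ±4.5%: n = 1.960² × 0.2500 / 0.045² ≈ 474.27 → 475.
Additional respondents: 475 − 267 = 208.

208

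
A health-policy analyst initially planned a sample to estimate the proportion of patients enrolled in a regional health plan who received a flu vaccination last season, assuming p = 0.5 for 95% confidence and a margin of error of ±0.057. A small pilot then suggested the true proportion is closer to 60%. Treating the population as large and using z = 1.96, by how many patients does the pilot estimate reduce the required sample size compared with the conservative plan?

12

Conservative (p = 0.5): n = 1.96² × 0.25 / 0.057² ≈ 295.60 → 296.
Using p = 0.60: p(1−p) = 0.2400, so n = 1.96² × 0.2400 / 0.057² ≈ 283.77 → 284.
Reduction: 296 − 284 = 12.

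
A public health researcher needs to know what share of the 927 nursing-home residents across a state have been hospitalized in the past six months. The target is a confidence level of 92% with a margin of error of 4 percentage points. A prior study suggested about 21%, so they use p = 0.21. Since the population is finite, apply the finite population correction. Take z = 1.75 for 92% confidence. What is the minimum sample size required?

237

Unadjusted: n₀ = 1.75² × 0.21 × 0.79 / 0.040² ≈ 317.54, so n₀ = 318.
Finite population correction with N = 927: n = n₀ / (1 + (n₀−1)/N) = 318 / (1 + 317/927) = 318 / 1.3420 ≈ 236.97.
Rounding up, n = 237.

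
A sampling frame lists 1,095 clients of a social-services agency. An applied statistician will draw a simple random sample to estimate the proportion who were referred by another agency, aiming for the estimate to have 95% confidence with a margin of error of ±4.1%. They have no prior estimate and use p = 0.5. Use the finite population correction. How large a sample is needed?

376

For 95% confidence, z = 1.960.
Unadjusted: n₀ = 1.960² × 0.50 × 0.50 / 0.041² ≈ 571.33, so n₀ = 572.
Finite population correction with N = 1,095: n = n₀ / (1 + (n₀−1)/N) = 572 / (1 + 571/1095) = 572 / 1.5215 ≈ 375.95.
Rounding up, n = 376.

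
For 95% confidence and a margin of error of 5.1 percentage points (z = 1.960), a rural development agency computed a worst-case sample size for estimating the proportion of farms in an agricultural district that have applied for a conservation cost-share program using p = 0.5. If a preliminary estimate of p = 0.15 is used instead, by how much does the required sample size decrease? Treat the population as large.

181

Conservative (p = 0.5): n = 1.960² × 0.25 / 0.051² ≈ 369.24 → 370.
Using p = 0.15: p(1−p) = 0.1275, so n = 1.960² × 0.1275 / 0.051² ≈ 188.31 → 189.
Reduction: 370 − 189 = 181.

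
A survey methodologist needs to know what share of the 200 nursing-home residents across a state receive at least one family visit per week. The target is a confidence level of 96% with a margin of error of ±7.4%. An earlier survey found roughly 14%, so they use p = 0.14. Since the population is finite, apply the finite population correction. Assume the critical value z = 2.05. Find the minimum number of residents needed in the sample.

64

Unadjusted: n₀ = 2.05² × 0.14 × 0.86 / 0.074² ≈ 92.40, so n₀ = 93.
Finite population correction with N = 200: n = n₀ / (1 + (n₀−1)/N) = 93 / (1 + 92/200) = 93 / 1.4600 ≈ 63.70.
Rounding up, n = 64.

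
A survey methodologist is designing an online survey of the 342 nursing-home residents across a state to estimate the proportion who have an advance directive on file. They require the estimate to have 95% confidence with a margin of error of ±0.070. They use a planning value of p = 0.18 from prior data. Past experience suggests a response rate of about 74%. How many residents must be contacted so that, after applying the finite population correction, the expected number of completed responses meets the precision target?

118

For 95% confidence, z = 1.960.
Completed interviews needed (unadjusted): n₀ = 1.960² × 0.1476 / 0.070² ≈ 115.72 → 116.
FPC for N = 342: n = 116 / (1 + 115/342) = 116 / 1.3363 ≈ 86.81 → 87.
At a 74% response rate, contacts needed = 87 / 0.74 ≈ 117.57 → 118.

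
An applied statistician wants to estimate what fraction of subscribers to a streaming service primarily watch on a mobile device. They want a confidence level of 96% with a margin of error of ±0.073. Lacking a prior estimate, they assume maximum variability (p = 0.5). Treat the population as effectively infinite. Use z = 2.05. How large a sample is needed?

198

With p = 0.5, p(1−p) = 0.25.
n = z²·p(1−p)/E² = 2.05² × 0.2500 / 0.073² = 4.2025 × 0.2500 / 0.005329 ≈ 197.15.
Rounding up gives n = 198.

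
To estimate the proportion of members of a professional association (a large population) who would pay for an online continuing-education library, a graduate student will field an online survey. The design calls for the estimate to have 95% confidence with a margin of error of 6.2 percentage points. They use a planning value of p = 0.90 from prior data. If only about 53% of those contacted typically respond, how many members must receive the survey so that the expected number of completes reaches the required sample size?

170

For 95% confidence, z = 1.96.
Completed interviews needed: n₀ = 1.96² × 0.0900 / 0.062² ≈ 89.94 → 90.
At a 53% response rate, contacts needed = 90 / 0.53 ≈ 169.81 → 170.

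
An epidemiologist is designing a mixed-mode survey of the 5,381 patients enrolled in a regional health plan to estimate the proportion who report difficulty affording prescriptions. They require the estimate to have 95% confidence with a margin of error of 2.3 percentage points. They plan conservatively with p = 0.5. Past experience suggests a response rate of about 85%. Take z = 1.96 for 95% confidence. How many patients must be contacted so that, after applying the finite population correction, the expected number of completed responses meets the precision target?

1598

Completed interviews needed (unadjusted): n₀ = 1.96² × 0.2500 / 0.023² ≈ 1815.50 → 1816.
FPC for N = 5,381: n = 1816 / (1 + 1815/5381) = 1816 / 1.3373 ≈ 1357.96 → 1358.
At an 85% response rate, contacts needed = 1358 / 0.85 ≈ 1597.65 → 1598.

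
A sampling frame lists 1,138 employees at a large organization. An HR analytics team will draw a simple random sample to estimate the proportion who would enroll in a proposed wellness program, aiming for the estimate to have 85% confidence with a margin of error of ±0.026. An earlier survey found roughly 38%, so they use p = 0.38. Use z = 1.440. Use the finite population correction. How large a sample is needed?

Unadjusted: n₀ = 1.440² × 0.38 × 0.62 / 0.026² ≈ 722.69, so n₀ = 723.
Finite population correction with N = 1,138: n = n₀ / (1 + (n₀−1)/N) = 723 / (1 + 722/1138) = 723 / 1.6344 ≈ 442.35.
Rounding up, n = 443.

443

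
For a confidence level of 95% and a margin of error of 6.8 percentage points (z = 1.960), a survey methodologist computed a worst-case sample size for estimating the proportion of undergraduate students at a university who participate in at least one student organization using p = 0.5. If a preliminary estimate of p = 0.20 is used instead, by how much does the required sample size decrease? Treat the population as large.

75

Conservative (p = 0.5): n = 1.960² × 0.25 / 0.068² ≈ 207.70 → 208.
Using p = 0.20: p(1−p) = 0.1600, so n = 1.960² × 0.1600 / 0.068² ≈ 132.93 → 133.
Reduction: 208 − 133 = 75.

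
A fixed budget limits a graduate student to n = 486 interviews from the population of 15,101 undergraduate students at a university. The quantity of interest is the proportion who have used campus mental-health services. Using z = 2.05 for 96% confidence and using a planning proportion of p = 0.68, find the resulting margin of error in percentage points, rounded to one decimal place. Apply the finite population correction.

Finite-population factor: (N−n)/(N−1) = (15101−486)/(15101−1) = 0.9679.
SE(p̂) = √[p(1−p)/n · (N−n)/(N−1)] = √[0.2176/486 × 0.9679] = 0.02082.
E = z × SE = 2.05 × 0.02082 = 0.04268 ≈ 4.3 percentage points.

4.3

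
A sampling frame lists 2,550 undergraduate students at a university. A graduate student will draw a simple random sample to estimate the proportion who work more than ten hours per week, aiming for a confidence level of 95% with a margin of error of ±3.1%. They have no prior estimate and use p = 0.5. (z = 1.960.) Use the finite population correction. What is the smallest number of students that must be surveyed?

719

Unadjusted: n₀ = 1.960² × 0.50 × 0.50 / 0.031² ≈ 999.38, so n₀ = 1000.
Finite population correction with N = 2,550: n = n₀ / (1 + (n₀−1)/N) = 1000 / (1 + 999/2550) = 1000 / 1.3918 ≈ 718.51.
Rounding up, n = 719.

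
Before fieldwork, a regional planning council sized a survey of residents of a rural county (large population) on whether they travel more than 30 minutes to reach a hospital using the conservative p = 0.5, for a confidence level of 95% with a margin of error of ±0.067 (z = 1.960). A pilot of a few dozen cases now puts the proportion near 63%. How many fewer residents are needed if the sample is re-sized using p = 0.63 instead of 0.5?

Conservative (p = 0.5): n = 1.960² × 0.25 / 0.067² ≈ 213.95 → 214.
Using p = 0.63: p(1−p) = 0.2331, so n = 1.960² × 0.2331 / 0.067² ≈ 199.48 → 200.
Reduction: 214 − 200 = 14.

14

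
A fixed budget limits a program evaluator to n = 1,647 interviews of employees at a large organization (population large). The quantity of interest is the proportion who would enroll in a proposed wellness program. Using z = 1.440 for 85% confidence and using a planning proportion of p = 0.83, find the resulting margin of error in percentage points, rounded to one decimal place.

SE(p̂) = √[p(1−p)/n] = √[0.1411/1647] = 0.00926.
E = z × SE = 1.440 × 0.00926 = 0.01333, or 1.3 percentage points.

1.3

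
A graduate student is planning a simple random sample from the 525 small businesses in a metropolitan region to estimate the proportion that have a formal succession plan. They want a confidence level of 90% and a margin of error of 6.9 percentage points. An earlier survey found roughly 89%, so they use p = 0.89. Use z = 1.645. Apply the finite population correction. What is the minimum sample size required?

Unadjusted: n₀ = 1.645² × 0.89 × 0.11 / 0.069² ≈ 55.64, so n₀ = 56.
Finite population correction with N = 525: n = n₀ / (1 + (n₀−1)/N) = 56 / (1 + 55/525) = 56 / 1.1048 ≈ 50.69.
Rounding up, n = 51.

51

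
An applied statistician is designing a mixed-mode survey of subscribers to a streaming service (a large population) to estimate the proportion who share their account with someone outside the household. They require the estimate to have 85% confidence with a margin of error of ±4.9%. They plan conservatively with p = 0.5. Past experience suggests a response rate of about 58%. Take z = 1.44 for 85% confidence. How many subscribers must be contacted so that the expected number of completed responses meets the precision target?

Completed interviews needed: n₀ = 1.44² × 0.2500 / 0.049² ≈ 215.91 → 216.
At a 58% response rate, contacts needed = 216 / 0.58 ≈ 372.41 → 373.

373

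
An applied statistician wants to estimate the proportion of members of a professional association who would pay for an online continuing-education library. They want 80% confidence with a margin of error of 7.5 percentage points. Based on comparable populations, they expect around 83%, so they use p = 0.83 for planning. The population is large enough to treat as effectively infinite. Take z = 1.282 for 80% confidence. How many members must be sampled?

With p = 0.83, p(1−p) = 0.1411.
n = z²·p(1−p)/E² = 1.282² × 0.1411 / 0.075² = 1.6435 × 0.1411 / 0.005625 ≈ 41.23.
Rounding up gives n = 42.

42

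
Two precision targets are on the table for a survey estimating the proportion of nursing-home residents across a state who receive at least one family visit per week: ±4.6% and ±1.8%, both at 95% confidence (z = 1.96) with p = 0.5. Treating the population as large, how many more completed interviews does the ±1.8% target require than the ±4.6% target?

2511

At ±4.6%: n = 1.96² × 0.2500 / 0.046² ≈ 453.88 → 454.
At ±1.8%: n = 1.96² × 0.2500 / 0.018² ≈ 2964.20 → 2965.
Additional respondents: 2965 − 454 = 2511.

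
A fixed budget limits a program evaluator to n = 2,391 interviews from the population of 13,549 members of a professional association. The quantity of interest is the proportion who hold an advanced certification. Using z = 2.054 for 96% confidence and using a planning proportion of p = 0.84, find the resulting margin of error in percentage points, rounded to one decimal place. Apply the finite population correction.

1.4

Finite-population factor: (N−n)/(N−1) = (13549−2391)/(13549−1) = 0.8236.
SE(p̂) = √[p(1−p)/n · (N−n)/(N−1)] = √[0.1344/2391 × 0.8236] = 0.00680.
E = z × SE = 2.054 × 0.00680 = 0.01398 ≈ 1.4 percentage points.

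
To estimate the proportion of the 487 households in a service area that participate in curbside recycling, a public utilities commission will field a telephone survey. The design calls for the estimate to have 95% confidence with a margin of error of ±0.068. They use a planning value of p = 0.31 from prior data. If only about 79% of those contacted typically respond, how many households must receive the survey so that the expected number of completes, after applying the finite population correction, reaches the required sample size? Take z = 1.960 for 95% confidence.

Completed interviews needed (unadjusted): n₀ = 1.960² × 0.2139 / 0.068² ≈ 177.71 → 178.
FPC for N = 487: n = 178 / (1 + 177/487) = 178 / 1.3634 ≈ 130.55 → 131.
At a 79% response rate, contacts needed = 131 / 0.79 ≈ 165.82 → 166.

166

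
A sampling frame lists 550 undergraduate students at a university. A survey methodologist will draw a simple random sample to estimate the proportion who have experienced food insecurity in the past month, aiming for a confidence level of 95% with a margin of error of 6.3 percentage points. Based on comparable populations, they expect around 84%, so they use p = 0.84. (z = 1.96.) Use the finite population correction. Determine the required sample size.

Unadjusted: n₀ = 1.96² × 0.84 × 0.16 / 0.063² ≈ 130.09, so n₀ = 131.
Finite population correction with N = 550: n = n₀ / (1 + (n₀−1)/N) = 131 / (1 + 130/550) = 131 / 1.2364 ≈ 105.96.
Rounding up, n = 106.

106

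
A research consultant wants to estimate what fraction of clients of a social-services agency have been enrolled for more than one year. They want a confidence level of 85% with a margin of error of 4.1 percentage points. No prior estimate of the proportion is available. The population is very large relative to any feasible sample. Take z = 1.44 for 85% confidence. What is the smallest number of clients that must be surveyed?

309

With no prior estimate, use p = 0.5, giving p(1−p) = 0.25.
n = z²·p(1−p)/E² = 1.44² × 0.2500 / 0.041² = 2.0736 × 0.2500 / 0.001681 ≈ 308.39.
Rounding up gives n = 309.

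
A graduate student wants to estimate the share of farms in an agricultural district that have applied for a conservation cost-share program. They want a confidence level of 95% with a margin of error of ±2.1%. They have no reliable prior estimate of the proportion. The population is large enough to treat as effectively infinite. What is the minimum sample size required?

2178

For 95% confidence, z = 1.960.
With no prior estimate, use p = 0.5, giving p(1−p) = 0.25.
n = z²·p(1−p)/E² = 1.960² × 0.2500 / 0.021² = 3.8416 × 0.2500 / 0.000441 ≈ 2177.78.
Rounding up gives n = 2178.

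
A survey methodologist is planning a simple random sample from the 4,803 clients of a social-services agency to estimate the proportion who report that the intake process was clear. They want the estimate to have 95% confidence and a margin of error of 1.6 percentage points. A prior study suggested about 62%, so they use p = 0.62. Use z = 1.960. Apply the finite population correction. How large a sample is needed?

2037

Unadjusted: n₀ = 1.960² × 0.62 × 0.38 / 0.016² ≈ 3535.47, so n₀ = 3536.
Finite population correction with N = 4,803: n = n₀ / (1 + (n₀−1)/N) = 3536 / (1 + 3535/4803) = 3536 / 1.7360 ≈ 2036.87.
Rounding up, n = 2037.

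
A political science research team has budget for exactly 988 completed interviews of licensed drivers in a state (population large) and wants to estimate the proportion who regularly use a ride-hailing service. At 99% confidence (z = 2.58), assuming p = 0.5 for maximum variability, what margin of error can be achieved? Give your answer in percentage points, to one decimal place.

4.1

SE(p̂) = √[p(1−p)/n] = √[0.2500/988] = 0.01591.
E = z × SE = 2.58 × 0.01591 = 0.04104, or 4.1 percentage points.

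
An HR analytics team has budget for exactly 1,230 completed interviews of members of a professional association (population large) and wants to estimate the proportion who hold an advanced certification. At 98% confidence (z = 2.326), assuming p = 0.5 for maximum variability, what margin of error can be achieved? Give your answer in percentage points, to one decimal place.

3.3

SE(p̂) = √[p(1−p)/n] = √[0.2500/1230] = 0.01426.
E = z × SE = 2.326 × 0.01426 = 0.03316, or 3.3 percentage points.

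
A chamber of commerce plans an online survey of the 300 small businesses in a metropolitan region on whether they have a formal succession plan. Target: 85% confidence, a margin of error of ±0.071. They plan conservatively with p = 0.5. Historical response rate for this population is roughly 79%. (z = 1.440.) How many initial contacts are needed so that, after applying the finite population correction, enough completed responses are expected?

Completed interviews needed (unadjusted): n₀ = 1.440² × 0.2500 / 0.071² ≈ 102.84 → 103.
FPC for N = 300: n = 103 / (1 + 102/300) = 103 / 1.3400 ≈ 76.87 → 77.
At a 79% response rate, contacts needed = 77 / 0.79 ≈ 97.47 → 98.

98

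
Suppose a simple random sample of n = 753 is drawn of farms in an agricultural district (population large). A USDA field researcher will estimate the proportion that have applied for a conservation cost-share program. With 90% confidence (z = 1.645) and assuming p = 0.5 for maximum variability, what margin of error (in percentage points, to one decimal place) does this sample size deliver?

SE(p̂) = √[p(1−p)/n] = √[0.2500/753] = 0.01822.
E = z × SE = 1.645 × 0.01822 = 0.02997, or 3.0 percentage points.

3.0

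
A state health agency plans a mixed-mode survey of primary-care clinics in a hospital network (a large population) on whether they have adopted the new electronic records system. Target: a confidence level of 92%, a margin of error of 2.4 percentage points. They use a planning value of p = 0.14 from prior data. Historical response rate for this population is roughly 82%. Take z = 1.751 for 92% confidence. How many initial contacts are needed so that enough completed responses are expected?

Completed interviews needed: n₀ = 1.751² × 0.1204 / 0.024² ≈ 640.88 → 641.
At an 82% response rate, contacts needed = 641 / 0.82 ≈ 781.71 → 782.

782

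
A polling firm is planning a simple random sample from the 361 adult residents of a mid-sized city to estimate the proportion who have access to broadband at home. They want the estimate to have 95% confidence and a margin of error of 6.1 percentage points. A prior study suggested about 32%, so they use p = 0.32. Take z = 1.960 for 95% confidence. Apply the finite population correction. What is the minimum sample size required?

139

Unadjusted: n₀ = 1.960² × 0.32 × 0.68 / 0.061² ≈ 224.65, so n₀ = 225.
Finite population correction with N = 361: n = n₀ / (1 + (n₀−1)/N) = 225 / (1 + 224/361) = 225 / 1.6205 ≈ 138.85.
Rounding up, n = 139.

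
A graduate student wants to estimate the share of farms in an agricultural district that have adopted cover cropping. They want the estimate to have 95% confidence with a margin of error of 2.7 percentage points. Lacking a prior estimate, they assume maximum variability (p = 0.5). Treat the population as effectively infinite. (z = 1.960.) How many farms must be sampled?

With p = 0.5, p(1−p) = 0.25.
n = z²·p(1−p)/E² = 1.960² × 0.2500 / 0.027² = 3.8416 × 0.2500 / 0.000729 ≈ 1317.42.
Rounding up gives n = 1318.

1318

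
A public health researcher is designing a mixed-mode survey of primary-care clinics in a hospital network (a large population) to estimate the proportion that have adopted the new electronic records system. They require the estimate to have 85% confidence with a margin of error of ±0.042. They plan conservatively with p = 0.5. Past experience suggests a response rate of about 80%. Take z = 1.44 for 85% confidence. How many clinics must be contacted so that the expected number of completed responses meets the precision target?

Completed interviews needed: n₀ = 1.44² × 0.2500 / 0.042² ≈ 293.88 → 294.
At an 80% response rate, contacts needed = 294 / 0.80 ≈ 367.50 → 368.

368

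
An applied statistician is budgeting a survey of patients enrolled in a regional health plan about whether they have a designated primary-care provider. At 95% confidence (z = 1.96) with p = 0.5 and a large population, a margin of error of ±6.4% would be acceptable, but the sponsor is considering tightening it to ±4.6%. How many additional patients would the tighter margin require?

219

At ±6.4%: n = 1.96² × 0.2500 / 0.064² ≈ 234.47 → 235.
At ±4.6%: n = 1.96² × 0.2500 / 0.046² ≈ 453.88 → 454.
Additional respondents: 454 − 235 = 219.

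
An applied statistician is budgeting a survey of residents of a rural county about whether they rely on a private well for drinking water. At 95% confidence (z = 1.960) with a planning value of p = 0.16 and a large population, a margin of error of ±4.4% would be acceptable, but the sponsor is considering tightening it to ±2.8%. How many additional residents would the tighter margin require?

At ±4.4%: n = 1.960² × 0.1344 / 0.044² ≈ 266.69 → 267.
At ±2.8%: n = 1.960² × 0.1344 / 0.028² ≈ 658.56 → 659.
Additional respondents: 659 − 267 = 392.

392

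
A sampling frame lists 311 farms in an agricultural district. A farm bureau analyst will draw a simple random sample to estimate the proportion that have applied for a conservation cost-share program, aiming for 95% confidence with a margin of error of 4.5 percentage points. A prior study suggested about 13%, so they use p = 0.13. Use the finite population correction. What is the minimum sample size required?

For 95% confidence, z = 1.96.
Unadjusted: n₀ = 1.96² × 0.13 × 0.87 / 0.045² ≈ 214.56, so n₀ = 215.
Finite population correction with N = 311: n = n₀ / (1 + (n₀−1)/N) = 215 / (1 + 214/311) = 215 / 1.6881 ≈ 127.36.
Rounding up, n = 128.

128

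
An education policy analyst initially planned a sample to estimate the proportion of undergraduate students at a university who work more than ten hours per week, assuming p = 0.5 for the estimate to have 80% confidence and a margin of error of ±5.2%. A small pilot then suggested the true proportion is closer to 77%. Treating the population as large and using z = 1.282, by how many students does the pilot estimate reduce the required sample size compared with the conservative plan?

Conservative (p = 0.5): n = 1.282² × 0.25 / 0.052² ≈ 151.95 → 152.
Using p = 0.77: p(1−p) = 0.1771, so n = 1.282² × 0.1771 / 0.052² ≈ 107.64 → 108.
Reduction: 152 − 108 = 44.

44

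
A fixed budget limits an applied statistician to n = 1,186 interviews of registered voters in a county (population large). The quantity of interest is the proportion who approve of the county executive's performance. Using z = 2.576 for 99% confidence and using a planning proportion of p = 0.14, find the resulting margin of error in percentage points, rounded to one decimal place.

2.6

SE(p̂) = √[p(1−p)/n] = √[0.1204/1186] = 0.01008.
E = z × SE = 2.576 × 0.01008 = 0.02595, or 2.6 percentage points.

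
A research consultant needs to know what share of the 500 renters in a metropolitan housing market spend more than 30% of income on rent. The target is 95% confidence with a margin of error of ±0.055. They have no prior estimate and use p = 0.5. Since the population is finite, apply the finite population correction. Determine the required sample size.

195

For 95% confidence, z = 1.960.
Unadjusted: n₀ = 1.960² × 0.50 × 0.50 / 0.055² ≈ 317.49, so n₀ = 318.
Finite population correction with N = 500: n = n₀ / (1 + (n₀−1)/N) = 318 / (1 + 317/500) = 318 / 1.6340 ≈ 194.61.
Rounding up, n = 195.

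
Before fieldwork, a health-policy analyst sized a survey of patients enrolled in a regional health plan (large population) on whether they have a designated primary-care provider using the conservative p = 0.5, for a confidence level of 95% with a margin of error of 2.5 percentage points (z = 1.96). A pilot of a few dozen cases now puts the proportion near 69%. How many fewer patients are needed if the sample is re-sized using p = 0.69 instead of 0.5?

222

Conservative (p = 0.5): n = 1.96² × 0.25 / 0.025² ≈ 1536.64 → 1537.
Using p = 0.69: p(1−p) = 0.2139, so n = 1.96² × 0.2139 / 0.025² ≈ 1314.75 → 1315.
Reduction: 1537 − 1315 = 222.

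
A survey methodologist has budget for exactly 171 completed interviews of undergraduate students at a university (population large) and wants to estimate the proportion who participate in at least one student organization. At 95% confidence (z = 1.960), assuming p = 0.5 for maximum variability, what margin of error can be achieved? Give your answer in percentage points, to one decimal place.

7.5

SE(p̂) = √[p(1−p)/n] = √[0.2500/171] = 0.03824.
E = z × SE = 1.960 × 0.03824 = 0.07494, or 7.5 percentage points.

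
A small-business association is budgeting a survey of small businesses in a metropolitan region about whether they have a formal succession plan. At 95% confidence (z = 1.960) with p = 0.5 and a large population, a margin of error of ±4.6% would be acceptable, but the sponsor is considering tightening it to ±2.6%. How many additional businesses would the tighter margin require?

967

At ±4.6%: n = 1.960² × 0.2500 / 0.046² ≈ 453.88 → 454.
At ±2.6%: n = 1.960² × 0.2500 / 0.026² ≈ 1420.71 → 1421.
Additional respondents: 1421 − 454 = 967.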